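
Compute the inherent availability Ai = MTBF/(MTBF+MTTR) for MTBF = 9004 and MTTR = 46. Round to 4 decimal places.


MTBF = 9004
MTTR = 46
MTBF + MTTR = 9050
Ai = 9004 / 9050
Ai = 0.9949

0.9949


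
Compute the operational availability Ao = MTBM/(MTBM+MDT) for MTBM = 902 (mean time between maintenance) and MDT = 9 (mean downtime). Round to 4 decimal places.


MTBM = 902
MDT = 9
MTBM + MDT = 911
Ao = 902 / 911
Ao = 0.9901

0.9901


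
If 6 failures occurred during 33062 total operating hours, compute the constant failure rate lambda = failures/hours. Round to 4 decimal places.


failures = 6
total_hours = 33062
lambda = 6 / 33062
lambda = 0.0002

0.0002


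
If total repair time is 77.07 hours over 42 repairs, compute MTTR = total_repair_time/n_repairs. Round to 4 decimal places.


total_repair_time = 77.07
n_repairs = 42
MTTR = 77.07 / 42
MTTR = 1.835

1.835


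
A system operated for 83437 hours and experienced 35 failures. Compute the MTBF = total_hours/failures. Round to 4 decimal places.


total_hours = 83437
failures = 35
MTBF = 83437 / 35
MTBF = 2383.9143

2383.9143


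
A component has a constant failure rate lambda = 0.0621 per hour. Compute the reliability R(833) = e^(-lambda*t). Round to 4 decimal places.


lambda = 0.0621
t = 833
lambda * t = 51.7293
R(t) = e^(-51.7293)
R(t) = 0.0

0.0


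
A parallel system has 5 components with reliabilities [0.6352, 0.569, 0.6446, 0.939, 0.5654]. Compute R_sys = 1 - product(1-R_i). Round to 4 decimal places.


Components: [0.6352, 0.569, 0.6446, 0.939, 0.5654]
(1 - 0.6352) = 0.3648, running product = 0.3648
(1 - 0.569) = 0.431, running product = 0.1572
(1 - 0.6446) = 0.3554, running product = 0.0559
(1 - 0.939) = 0.061, running product = 0.0034
(1 - 0.5654) = 0.4346, running product = 0.0015
Product of (1-R_i) = 0.0015
R_sys = 1 - 0.0015 = 0.9985

0.9985


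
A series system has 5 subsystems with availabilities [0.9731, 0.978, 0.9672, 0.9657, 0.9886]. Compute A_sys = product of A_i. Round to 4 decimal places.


Subsystems: [0.9731, 0.978, 0.9672, 0.9657, 0.9886]
After subsystem 1 (A=0.9731): product = 0.9731
After subsystem 2 (A=0.978): product = 0.9517
After subsystem 3 (A=0.9672): product = 0.9205
After subsystem 4 (A=0.9657): product = 0.8889
After subsystem 5 (A=0.9886): product = 0.8788
A_sys = 0.8788

0.8788


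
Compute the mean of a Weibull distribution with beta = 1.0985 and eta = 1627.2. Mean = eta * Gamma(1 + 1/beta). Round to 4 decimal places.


beta = 1.0985, eta = 1627.2
1/beta = 0.9103
1 + 1/beta = 1.9103
Gamma(1.9103) = 0.9653
Mean = 1627.2 * 0.9653
Mean = 1570.813

1570.813


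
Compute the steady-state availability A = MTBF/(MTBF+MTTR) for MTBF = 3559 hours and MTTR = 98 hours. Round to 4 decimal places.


MTBF = 3559
MTTR = 98
MTBF + MTTR = 3657
A = 3559 / 3657
A = 0.9732

0.9732


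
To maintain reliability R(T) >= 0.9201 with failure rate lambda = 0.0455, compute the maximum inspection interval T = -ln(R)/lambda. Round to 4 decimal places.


R_target = 0.9201
lambda = 0.0455
-ln(0.9201) = 0.0833
T = 0.0833 / 0.0455
T = 1.8302

1.8302


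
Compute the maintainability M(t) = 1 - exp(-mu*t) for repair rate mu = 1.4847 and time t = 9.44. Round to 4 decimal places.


mu = 1.4847, t = 9.44
mu * t = 1.4847 * 9.44 = 14.0156
exp(-14.0156) = 0.0
M(t) = 1 - 0.0
M(t) = 1.0

1.0


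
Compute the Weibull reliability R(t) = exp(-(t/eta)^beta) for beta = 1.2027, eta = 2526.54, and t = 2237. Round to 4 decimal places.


beta = 1.2027, eta = 2526.54, t = 2237
t/eta = 2237 / 2526.54 = 0.8854
(t/eta)^beta = 0.8854^1.2027 = 0.8638
R(t) = exp(-0.8638)
R(t) = 0.4215

0.4215


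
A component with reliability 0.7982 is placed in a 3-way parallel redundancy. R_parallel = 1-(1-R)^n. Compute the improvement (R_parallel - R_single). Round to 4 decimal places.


R_single = 0.7982, n = 3
1 - R_single = 0.2018
(1 - R_single)^n = 0.2018^3 = 0.0082
R_parallel = 1 - 0.0082 = 0.9918
Improvement = 0.9918 - 0.7982
Improvement = 0.1936

0.1936


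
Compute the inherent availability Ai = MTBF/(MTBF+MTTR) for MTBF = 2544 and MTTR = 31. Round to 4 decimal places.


MTBF = 2544
MTTR = 31
MTBF + MTTR = 2575
Ai = 2544 / 2575
Ai = 0.988

0.988


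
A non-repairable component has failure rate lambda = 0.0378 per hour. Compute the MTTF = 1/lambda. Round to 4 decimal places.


lambda = 0.0378
MTTF = 1 / 0.0378
MTTF = 26.455

26.455


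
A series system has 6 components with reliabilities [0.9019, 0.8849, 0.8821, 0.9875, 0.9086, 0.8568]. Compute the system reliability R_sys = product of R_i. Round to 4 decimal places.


Components: [0.9019, 0.8849, 0.8821, 0.9875, 0.9086, 0.8568]
After component 1 (R=0.9019): product = 0.9019
After component 2 (R=0.8849): product = 0.7981
After component 3 (R=0.8821): product = 0.704
After component 4 (R=0.9875): product = 0.6952
After component 5 (R=0.9086): product = 0.6317
After component 6 (R=0.8568): product = 0.5412
R_sys = 0.5412

0.5412


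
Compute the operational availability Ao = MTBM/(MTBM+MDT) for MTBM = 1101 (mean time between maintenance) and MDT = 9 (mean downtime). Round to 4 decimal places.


MTBM = 1101
MDT = 9
MTBM + MDT = 1110
Ao = 1101 / 1110
Ao = 0.9919

0.9919


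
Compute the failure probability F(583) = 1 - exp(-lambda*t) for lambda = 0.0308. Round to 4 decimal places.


lambda = 0.0308, t = 583
lambda * t = 17.9564
exp(-17.9564) = 0.0
F(t) = 1 - 0.0
F(t) = 1.0

1.0


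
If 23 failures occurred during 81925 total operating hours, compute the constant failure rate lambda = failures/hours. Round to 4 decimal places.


failures = 23
total_hours = 81925
lambda = 23 / 81925
lambda = 0.0003

0.0003


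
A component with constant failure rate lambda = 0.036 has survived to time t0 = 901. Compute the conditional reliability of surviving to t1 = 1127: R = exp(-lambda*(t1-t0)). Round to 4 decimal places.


lambda = 0.036
t0 = 901, t1 = 1127
t1 - t0 = 226
lambda * (t1-t0) = 0.036 * 226 = 8.136
R = exp(-8.136)
R = 0.0003

0.0003


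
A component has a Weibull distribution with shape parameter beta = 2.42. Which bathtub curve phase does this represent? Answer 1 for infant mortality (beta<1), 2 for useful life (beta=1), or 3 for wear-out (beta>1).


beta = 2.42
Compare beta to 1:
beta < 1 => infant mortality (phase 1)
beta = 1 => useful life (phase 2)
beta > 1 => wear-out (phase 3)
Since beta = 2.42, this is wear-out (increasing failure rate)
Phase = 3

3


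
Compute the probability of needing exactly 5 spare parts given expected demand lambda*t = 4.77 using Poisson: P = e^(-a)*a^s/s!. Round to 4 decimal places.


a = 4.77, s = 5
e^(-a) = e^(-4.77) = 0.0085
a^s = 4.77^5 = 2469.4026
s! = 120
P = 0.0085 * 2469.4026 / 120
P = 0.1745

0.1745


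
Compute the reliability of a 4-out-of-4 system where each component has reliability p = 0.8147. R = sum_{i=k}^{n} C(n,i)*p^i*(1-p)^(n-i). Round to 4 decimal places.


k = 4, n = 4, p = 0.8147
i=4: C(4,4)=1 * 0.8147^4 * 0.1853^0 = 0.4405
R = sum of terms = 0.4405

0.4405


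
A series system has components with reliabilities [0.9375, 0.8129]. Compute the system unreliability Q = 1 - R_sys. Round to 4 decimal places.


Components: [0.9375, 0.8129]
After component 1: product = 0.9375
After component 2: product = 0.7621
R_sys = 0.7621
Q = 1 - 0.7621 = 0.2379

0.2379


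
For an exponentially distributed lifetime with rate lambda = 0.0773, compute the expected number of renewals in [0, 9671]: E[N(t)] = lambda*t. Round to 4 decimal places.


lambda = 0.0773
t = 9671
E[N(t)] = lambda * t
E[N(t)] = 0.0773 * 9671
E[N(t)] = 747.5683

747.5683


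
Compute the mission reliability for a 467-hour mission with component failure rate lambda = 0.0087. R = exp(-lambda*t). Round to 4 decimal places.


lambda = 0.0087
mission_time = 467
lambda * t = 0.0087 * 467 = 4.0629
R = exp(-4.0629)
R = 0.0172

0.0172


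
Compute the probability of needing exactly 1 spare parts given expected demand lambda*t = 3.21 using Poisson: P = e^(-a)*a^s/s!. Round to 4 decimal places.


a = 3.21, s = 1
e^(-a) = e^(-3.21) = 0.0404
a^s = 3.21^1 = 3.21
s! = 1
P = 0.0404 * 3.21 / 1
P = 0.1295

0.1295


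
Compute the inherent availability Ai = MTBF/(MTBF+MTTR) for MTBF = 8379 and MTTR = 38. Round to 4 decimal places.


MTBF = 8379
MTTR = 38
MTBF + MTTR = 8417
Ai = 8379 / 8417
Ai = 0.9955

0.9955


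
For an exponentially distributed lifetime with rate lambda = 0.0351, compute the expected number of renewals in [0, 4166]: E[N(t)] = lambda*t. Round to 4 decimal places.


lambda = 0.0351
t = 4166
E[N(t)] = lambda * t
E[N(t)] = 0.0351 * 4166
E[N(t)] = 146.2266

146.2266


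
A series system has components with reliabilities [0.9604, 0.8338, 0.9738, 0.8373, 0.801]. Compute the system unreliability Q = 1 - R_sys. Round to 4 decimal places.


Components: [0.9604, 0.8338, 0.9738, 0.8373, 0.801]
After component 1: product = 0.9604
After component 2: product = 0.8008
After component 3: product = 0.7798
After component 4: product = 0.6529
After component 5: product = 0.523
R_sys = 0.523
Q = 1 - 0.523 = 0.477

0.477


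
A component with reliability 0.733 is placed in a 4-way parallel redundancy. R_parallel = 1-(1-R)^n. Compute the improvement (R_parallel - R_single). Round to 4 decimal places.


R_single = 0.733, n = 4
1 - R_single = 0.267
(1 - R_single)^n = 0.267^4 = 0.0051
R_parallel = 1 - 0.0051 = 0.9949
Improvement = 0.9949 - 0.733
Improvement = 0.2619

0.2619


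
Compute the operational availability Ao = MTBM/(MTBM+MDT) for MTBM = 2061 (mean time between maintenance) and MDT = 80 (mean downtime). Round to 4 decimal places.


MTBM = 2061
MDT = 80
MTBM + MDT = 2141
Ao = 2061 / 2141
Ao = 0.9626

0.9626


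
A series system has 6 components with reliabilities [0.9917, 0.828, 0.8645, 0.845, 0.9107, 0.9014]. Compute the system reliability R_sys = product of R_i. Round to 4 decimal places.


Components: [0.9917, 0.828, 0.8645, 0.845, 0.9107, 0.9014]
After component 1 (R=0.9917): product = 0.9917
After component 2 (R=0.828): product = 0.8211
After component 3 (R=0.8645): product = 0.7099
After component 4 (R=0.845): product = 0.5998
After component 5 (R=0.9107): product = 0.5463
After component 6 (R=0.9014): product = 0.4924
R_sys = 0.4924

0.4924


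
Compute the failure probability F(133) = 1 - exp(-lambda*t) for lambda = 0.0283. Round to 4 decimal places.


lambda = 0.0283, t = 133
lambda * t = 3.7639
exp(-3.7639) = 0.0232
F(t) = 1 - 0.0232
F(t) = 0.9768

0.9768


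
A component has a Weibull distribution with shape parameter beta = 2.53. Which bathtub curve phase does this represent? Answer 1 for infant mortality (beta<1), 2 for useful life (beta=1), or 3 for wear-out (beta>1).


beta = 2.53
Compare beta to 1:
beta < 1 => infant mortality (phase 1)
beta = 1 => useful life (phase 2)
beta > 1 => wear-out (phase 3)
Since beta = 2.53, this is wear-out (increasing failure rate)
Phase = 3

3


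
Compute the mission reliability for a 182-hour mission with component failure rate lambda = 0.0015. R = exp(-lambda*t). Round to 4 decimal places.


lambda = 0.0015
mission_time = 182
lambda * t = 0.0015 * 182 = 0.273
R = exp(-0.273)
R = 0.7611

0.7611


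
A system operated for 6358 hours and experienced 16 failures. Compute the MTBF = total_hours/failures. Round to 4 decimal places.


total_hours = 6358
failures = 16
MTBF = 6358 / 16
MTBF = 397.375

397.375


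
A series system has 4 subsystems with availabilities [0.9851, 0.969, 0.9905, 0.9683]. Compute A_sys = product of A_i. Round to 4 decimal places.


Subsystems: [0.9851, 0.969, 0.9905, 0.9683]
After subsystem 1 (A=0.9851): product = 0.9851
After subsystem 2 (A=0.969): product = 0.9546
After subsystem 3 (A=0.9905): product = 0.9455
After subsystem 4 (A=0.9683): product = 0.9155
A_sys = 0.9155

0.9155


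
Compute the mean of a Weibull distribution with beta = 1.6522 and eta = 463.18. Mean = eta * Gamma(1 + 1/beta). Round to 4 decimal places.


beta = 1.6522, eta = 463.18
1/beta = 0.6053
1 + 1/beta = 1.6053
Gamma(1.6053) = 0.8941
Mean = 463.18 * 0.8941
Mean = 414.1375

414.1375


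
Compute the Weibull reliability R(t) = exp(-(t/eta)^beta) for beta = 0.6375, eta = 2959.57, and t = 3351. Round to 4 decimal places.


beta = 0.6375, eta = 2959.57, t = 3351
t/eta = 3351 / 2959.57 = 1.1323
(t/eta)^beta = 1.1323^0.6375 = 1.0824
R(t) = exp(-1.0824)
R(t) = 0.3388

0.3388


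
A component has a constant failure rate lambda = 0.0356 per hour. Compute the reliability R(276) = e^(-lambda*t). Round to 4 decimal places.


lambda = 0.0356
t = 276
lambda * t = 9.8256
R(t) = e^(-9.8256)
R(t) = 0.0001

0.0001


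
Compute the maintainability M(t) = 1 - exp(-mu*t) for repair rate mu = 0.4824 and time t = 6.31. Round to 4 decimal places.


mu = 0.4824, t = 6.31
mu * t = 0.4824 * 6.31 = 3.0439
exp(-3.0439) = 0.0476
M(t) = 1 - 0.0476
M(t) = 0.9524

0.9524


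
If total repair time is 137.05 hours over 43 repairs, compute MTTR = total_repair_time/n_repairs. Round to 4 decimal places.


total_repair_time = 137.05
n_repairs = 43
MTTR = 137.05 / 43
MTTR = 3.1872

3.1872


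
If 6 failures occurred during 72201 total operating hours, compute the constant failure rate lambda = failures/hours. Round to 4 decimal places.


failures = 6
total_hours = 72201
lambda = 6 / 72201
lambda = 0.0001

0.0001


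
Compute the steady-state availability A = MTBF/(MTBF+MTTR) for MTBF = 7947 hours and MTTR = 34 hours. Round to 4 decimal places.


MTBF = 7947
MTTR = 34
MTBF + MTTR = 7981
A = 7947 / 7981
A = 0.9957

0.9957


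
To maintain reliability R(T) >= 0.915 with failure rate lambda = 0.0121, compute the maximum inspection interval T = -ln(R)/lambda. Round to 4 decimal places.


R_target = 0.915
lambda = 0.0121
-ln(0.915) = 0.0888
T = 0.0888 / 0.0121
T = 7.3414

7.3414


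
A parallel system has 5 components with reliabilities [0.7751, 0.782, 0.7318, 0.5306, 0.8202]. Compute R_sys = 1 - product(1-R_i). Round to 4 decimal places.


Components: [0.7751, 0.782, 0.7318, 0.5306, 0.8202]
(1 - 0.7751) = 0.2249, running product = 0.2249
(1 - 0.782) = 0.218, running product = 0.049
(1 - 0.7318) = 0.2682, running product = 0.0131
(1 - 0.5306) = 0.4694, running product = 0.0062
(1 - 0.8202) = 0.1798, running product = 0.0011
Product of (1-R_i) = 0.0011
R_sys = 1 - 0.0011 = 0.9989

0.9989


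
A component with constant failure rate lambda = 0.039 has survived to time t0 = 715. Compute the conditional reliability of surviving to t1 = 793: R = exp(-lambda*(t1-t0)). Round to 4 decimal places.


lambda = 0.039
t0 = 715, t1 = 793
t1 - t0 = 78
lambda * (t1-t0) = 0.039 * 78 = 3.042
R = exp(-3.042)
R = 0.0477

0.0477


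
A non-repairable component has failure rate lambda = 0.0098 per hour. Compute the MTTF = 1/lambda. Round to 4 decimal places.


lambda = 0.0098
MTTF = 1 / 0.0098
MTTF = 102.0408

102.0408


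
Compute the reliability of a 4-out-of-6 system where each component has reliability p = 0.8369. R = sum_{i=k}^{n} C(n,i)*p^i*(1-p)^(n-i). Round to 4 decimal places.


k = 4, n = 6, p = 0.8369
i=4: C(6,4)=15 * 0.8369^4 * 0.1631^2 = 0.1957
i=5: C(6,5)=6 * 0.8369^5 * 0.1631^1 = 0.4018
i=6: C(6,6)=1 * 0.8369^6 * 0.1631^0 = 0.3436
R = sum of terms = 0.9411

0.9411


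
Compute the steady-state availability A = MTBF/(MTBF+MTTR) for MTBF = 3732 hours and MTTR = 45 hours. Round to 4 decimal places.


MTBF = 3732
MTTR = 45
MTBF + MTTR = 3777
A = 3732 / 3777
A = 0.9881

0.9881


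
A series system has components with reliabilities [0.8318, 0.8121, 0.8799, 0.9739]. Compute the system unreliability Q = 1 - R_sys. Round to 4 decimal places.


Components: [0.8318, 0.8121, 0.8799, 0.9739]
After component 1: product = 0.8318
After component 2: product = 0.6755
After component 3: product = 0.5944
After component 4: product = 0.5789
R_sys = 0.5789
Q = 1 - 0.5789 = 0.4211

0.4211


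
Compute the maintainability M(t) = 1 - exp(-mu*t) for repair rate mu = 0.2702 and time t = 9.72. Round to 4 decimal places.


mu = 0.2702, t = 9.72
mu * t = 0.2702 * 9.72 = 2.6263
exp(-2.6263) = 0.0723
M(t) = 1 - 0.0723
M(t) = 0.9277

0.9277


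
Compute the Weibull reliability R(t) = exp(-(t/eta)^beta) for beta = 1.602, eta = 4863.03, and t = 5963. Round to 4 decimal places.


beta = 1.602, eta = 4863.03, t = 5963
t/eta = 5963 / 4863.03 = 1.2262
(t/eta)^beta = 1.2262^1.602 = 1.3863
R(t) = exp(-1.3863)
R(t) = 0.25

0.25


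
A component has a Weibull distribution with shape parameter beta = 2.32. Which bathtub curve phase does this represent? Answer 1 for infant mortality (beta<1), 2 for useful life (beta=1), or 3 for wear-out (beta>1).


beta = 2.32
Compare beta to 1:
beta < 1 => infant mortality (phase 1)
beta = 1 => useful life (phase 2)
beta > 1 => wear-out (phase 3)
Since beta = 2.32, this is wear-out (increasing failure rate)
Phase = 3

3


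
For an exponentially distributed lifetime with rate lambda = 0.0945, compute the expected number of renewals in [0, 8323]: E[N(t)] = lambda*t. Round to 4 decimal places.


lambda = 0.0945
t = 8323
E[N(t)] = lambda * t
E[N(t)] = 0.0945 * 8323
E[N(t)] = 786.5235

786.5235


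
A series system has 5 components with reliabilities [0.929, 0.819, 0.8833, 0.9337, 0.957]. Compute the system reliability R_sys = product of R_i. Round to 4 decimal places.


Components: [0.929, 0.819, 0.8833, 0.9337, 0.957]
After component 1 (R=0.929): product = 0.929
After component 2 (R=0.819): product = 0.7609
After component 3 (R=0.8833): product = 0.6721
After component 4 (R=0.9337): product = 0.6275
After component 5 (R=0.957): product = 0.6005
R_sys = 0.6005

0.6005


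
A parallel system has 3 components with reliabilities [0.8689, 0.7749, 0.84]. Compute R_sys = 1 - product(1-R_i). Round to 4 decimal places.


Components: [0.8689, 0.7749, 0.84]
(1 - 0.8689) = 0.1311, running product = 0.1311
(1 - 0.7749) = 0.2251, running product = 0.0295
(1 - 0.84) = 0.16, running product = 0.0047
Product of (1-R_i) = 0.0047
R_sys = 1 - 0.0047 = 0.9953

0.9953


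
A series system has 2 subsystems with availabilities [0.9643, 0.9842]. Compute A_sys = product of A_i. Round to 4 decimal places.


Subsystems: [0.9643, 0.9842]
After subsystem 1 (A=0.9643): product = 0.9643
After subsystem 2 (A=0.9842): product = 0.9491
A_sys = 0.9491

0.9491


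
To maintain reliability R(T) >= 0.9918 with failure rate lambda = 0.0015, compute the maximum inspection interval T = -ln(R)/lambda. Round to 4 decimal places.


R_target = 0.9918
lambda = 0.0015
-ln(0.9918) = 0.0082
T = 0.0082 / 0.0015
T = 5.4892

5.4892


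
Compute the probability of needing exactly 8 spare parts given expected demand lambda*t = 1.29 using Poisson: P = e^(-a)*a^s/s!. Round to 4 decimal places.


a = 1.29, s = 8
e^(-a) = e^(-1.29) = 0.2753
a^s = 1.29^8 = 7.6686
s! = 40320
P = 0.2753 * 7.6686 / 40320
P = 0.0001

0.0001


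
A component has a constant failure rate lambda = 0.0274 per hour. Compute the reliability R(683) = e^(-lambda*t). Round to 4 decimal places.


lambda = 0.0274
t = 683
lambda * t = 18.7142
R(t) = e^(-18.7142)
R(t) = 0.0

0.0


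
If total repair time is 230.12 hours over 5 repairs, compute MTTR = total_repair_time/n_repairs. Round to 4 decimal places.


total_repair_time = 230.12
n_repairs = 5
MTTR = 230.12 / 5
MTTR = 46.024

46.024


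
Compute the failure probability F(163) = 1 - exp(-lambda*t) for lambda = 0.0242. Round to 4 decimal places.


lambda = 0.0242, t = 163
lambda * t = 3.9446
exp(-3.9446) = 0.0194
F(t) = 1 - 0.0194
F(t) = 0.9806

0.9806


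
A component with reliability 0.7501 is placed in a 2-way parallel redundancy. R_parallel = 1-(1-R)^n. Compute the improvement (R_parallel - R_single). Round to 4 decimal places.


R_single = 0.7501, n = 2
1 - R_single = 0.2499
(1 - R_single)^n = 0.2499^2 = 0.0625
R_parallel = 1 - 0.0625 = 0.9375
Improvement = 0.9375 - 0.7501
Improvement = 0.1874

0.1874


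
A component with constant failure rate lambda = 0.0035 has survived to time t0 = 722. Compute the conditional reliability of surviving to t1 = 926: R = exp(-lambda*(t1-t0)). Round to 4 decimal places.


lambda = 0.0035
t0 = 722, t1 = 926
t1 - t0 = 204
lambda * (t1-t0) = 0.0035 * 204 = 0.714
R = exp(-0.714)
R = 0.4897

0.4897


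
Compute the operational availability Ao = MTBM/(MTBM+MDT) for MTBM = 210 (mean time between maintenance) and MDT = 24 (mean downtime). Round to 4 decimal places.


MTBM = 210
MDT = 24
MTBM + MDT = 234
Ao = 210 / 234
Ao = 0.8974

0.8974


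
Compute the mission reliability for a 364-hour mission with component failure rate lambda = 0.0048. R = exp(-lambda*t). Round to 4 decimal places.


lambda = 0.0048
mission_time = 364
lambda * t = 0.0048 * 364 = 1.7472
R = exp(-1.7472)
R = 0.1743

0.1743


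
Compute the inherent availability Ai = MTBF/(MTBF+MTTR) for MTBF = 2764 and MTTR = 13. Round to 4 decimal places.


MTBF = 2764
MTTR = 13
MTBF + MTTR = 2777
Ai = 2764 / 2777
Ai = 0.9953

0.9953


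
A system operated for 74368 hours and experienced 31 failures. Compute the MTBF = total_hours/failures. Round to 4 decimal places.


total_hours = 74368
failures = 31
MTBF = 74368 / 31
MTBF = 2398.9677

2398.9677


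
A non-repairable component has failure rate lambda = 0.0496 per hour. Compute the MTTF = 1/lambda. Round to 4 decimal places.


lambda = 0.0496
MTTF = 1 / 0.0496
MTTF = 20.1613

20.1613


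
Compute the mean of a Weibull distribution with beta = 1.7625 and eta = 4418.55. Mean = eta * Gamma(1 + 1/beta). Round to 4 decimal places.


beta = 1.7625, eta = 4418.55
1/beta = 0.5674
1 + 1/beta = 1.5674
Gamma(1.5674) = 0.8903
Mean = 4418.55 * 0.8903
Mean = 3933.6533

3933.6533


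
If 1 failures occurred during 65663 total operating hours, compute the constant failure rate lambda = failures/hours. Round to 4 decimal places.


failures = 1
total_hours = 65663
lambda = 1 / 65663
lambda = 0.0

0.0


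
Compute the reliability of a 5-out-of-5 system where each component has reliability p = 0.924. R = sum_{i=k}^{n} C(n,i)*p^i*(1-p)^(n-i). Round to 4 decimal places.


k = 5, n = 5, p = 0.924
i=5: C(5,5)=1 * 0.924^5 * 0.076^0 = 0.6735
R = sum of terms = 0.6735

0.6735


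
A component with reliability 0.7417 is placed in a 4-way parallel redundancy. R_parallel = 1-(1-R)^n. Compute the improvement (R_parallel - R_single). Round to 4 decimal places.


R_single = 0.7417, n = 4
1 - R_single = 0.2583
(1 - R_single)^n = 0.2583^4 = 0.0045
R_parallel = 1 - 0.0045 = 0.9955
Improvement = 0.9955 - 0.7417
Improvement = 0.2538

0.2538


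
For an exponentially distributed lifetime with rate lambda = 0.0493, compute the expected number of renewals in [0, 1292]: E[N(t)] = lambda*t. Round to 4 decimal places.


lambda = 0.0493
t = 1292
E[N(t)] = lambda * t
E[N(t)] = 0.0493 * 1292
E[N(t)] = 63.6956

63.6956


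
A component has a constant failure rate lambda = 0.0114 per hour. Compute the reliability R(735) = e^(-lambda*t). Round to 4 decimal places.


lambda = 0.0114
t = 735
lambda * t = 8.379
R(t) = e^(-8.379)
R(t) = 0.0002

0.0002


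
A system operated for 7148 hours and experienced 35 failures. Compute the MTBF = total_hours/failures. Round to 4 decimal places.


total_hours = 7148
failures = 35
MTBF = 7148 / 35
MTBF = 204.2286

204.2286


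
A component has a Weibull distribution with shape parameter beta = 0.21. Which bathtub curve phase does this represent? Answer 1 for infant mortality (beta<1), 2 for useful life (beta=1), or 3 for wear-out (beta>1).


beta = 0.21
Compare beta to 1:
beta < 1 => infant mortality (phase 1)
beta = 1 => useful life (phase 2)
beta > 1 => wear-out (phase 3)
Since beta = 0.21, this is infant mortality (decreasing failure rate)
Phase = 1

1


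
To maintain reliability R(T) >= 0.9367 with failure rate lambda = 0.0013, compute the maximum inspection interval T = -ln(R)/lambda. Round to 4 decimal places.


R_target = 0.9367
lambda = 0.0013
-ln(0.9367) = 0.0654
T = 0.0654 / 0.0013
T = 50.3017

50.3017


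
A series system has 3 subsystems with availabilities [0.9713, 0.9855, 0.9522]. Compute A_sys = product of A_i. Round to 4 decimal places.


Subsystems: [0.9713, 0.9855, 0.9522]
After subsystem 1 (A=0.9713): product = 0.9713
After subsystem 2 (A=0.9855): product = 0.9572
After subsystem 3 (A=0.9522): product = 0.9115
A_sys = 0.9115

0.9115


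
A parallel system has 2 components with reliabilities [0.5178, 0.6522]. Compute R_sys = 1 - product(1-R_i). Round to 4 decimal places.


Components: [0.5178, 0.6522]
(1 - 0.5178) = 0.4822, running product = 0.4822
(1 - 0.6522) = 0.3478, running product = 0.1677
Product of (1-R_i) = 0.1677
R_sys = 1 - 0.1677 = 0.8323

0.8323


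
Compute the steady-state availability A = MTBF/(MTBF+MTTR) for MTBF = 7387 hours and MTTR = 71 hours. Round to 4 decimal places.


MTBF = 7387
MTTR = 71
MTBF + MTTR = 7458
A = 7387 / 7458
A = 0.9905

0.9905


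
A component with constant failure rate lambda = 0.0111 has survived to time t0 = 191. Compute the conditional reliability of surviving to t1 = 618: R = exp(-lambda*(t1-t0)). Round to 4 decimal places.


lambda = 0.0111
t0 = 191, t1 = 618
t1 - t0 = 427
lambda * (t1-t0) = 0.0111 * 427 = 4.7397
R = exp(-4.7397)
R = 0.0087

0.0087


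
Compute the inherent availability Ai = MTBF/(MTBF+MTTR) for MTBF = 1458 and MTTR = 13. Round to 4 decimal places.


MTBF = 1458
MTTR = 13
MTBF + MTTR = 1471
Ai = 1458 / 1471
Ai = 0.9912

0.9912


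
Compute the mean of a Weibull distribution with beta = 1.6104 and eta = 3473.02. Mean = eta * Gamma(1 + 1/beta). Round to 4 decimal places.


beta = 1.6104, eta = 3473.02
1/beta = 0.621
1 + 1/beta = 1.621
Gamma(1.621) = 0.896
Mean = 3473.02 * 0.896
Mean = 3111.9911

3111.9911


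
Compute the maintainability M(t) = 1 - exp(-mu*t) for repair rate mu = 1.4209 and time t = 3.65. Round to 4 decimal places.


mu = 1.4209, t = 3.65
mu * t = 1.4209 * 3.65 = 5.1863
exp(-5.1863) = 0.0056
M(t) = 1 - 0.0056
M(t) = 0.9944

0.9944


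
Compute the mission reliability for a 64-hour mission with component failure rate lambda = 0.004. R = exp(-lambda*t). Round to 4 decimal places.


lambda = 0.004
mission_time = 64
lambda * t = 0.004 * 64 = 0.256
R = exp(-0.256)
R = 0.7741

0.7741


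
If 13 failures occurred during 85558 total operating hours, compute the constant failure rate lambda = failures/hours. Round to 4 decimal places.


failures = 13
total_hours = 85558
lambda = 13 / 85558
lambda = 0.0002

0.0002


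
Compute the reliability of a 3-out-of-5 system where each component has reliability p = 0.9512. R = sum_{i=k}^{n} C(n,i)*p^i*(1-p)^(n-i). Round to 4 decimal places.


k = 3, n = 5, p = 0.9512
i=3: C(5,3)=10 * 0.9512^3 * 0.0488^2 = 0.0205
i=4: C(5,4)=5 * 0.9512^4 * 0.0488^1 = 0.1997
i=5: C(5,5)=1 * 0.9512^5 * 0.0488^0 = 0.7787
R = sum of terms = 0.9989

0.9989


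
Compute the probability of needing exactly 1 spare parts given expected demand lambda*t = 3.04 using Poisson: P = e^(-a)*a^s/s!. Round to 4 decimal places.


a = 3.04, s = 1
e^(-a) = e^(-3.04) = 0.0478
a^s = 3.04^1 = 3.04
s! = 1
P = 0.0478 * 3.04 / 1
P = 0.1454

0.1454


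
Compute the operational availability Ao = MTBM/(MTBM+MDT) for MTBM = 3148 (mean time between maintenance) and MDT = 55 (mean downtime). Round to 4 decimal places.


MTBM = 3148
MDT = 55
MTBM + MDT = 3203
Ao = 3148 / 3203
Ao = 0.9828

0.9828


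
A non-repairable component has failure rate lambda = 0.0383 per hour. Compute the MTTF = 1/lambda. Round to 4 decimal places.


lambda = 0.0383
MTTF = 1 / 0.0383
MTTF = 26.1097

26.1097


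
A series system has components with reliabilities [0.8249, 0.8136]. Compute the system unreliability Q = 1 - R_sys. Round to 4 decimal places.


Components: [0.8249, 0.8136]
After component 1: product = 0.8249
After component 2: product = 0.6711
R_sys = 0.6711
Q = 1 - 0.6711 = 0.3289

0.3289


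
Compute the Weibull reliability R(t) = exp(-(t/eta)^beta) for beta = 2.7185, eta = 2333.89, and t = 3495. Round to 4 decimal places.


beta = 2.7185, eta = 2333.89, t = 3495
t/eta = 3495 / 2333.89 = 1.4975
(t/eta)^beta = 1.4975^2.7185 = 2.9973
R(t) = exp(-2.9973)
R(t) = 0.0499

0.0499


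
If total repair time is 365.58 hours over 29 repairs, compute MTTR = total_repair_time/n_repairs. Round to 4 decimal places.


total_repair_time = 365.58
n_repairs = 29
MTTR = 365.58 / 29
MTTR = 12.6062

12.6062


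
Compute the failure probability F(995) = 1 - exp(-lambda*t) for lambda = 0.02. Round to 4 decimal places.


lambda = 0.02, t = 995
lambda * t = 19.9
exp(-19.9) = 0.0
F(t) = 1 - 0.0
F(t) = 1.0

1.0


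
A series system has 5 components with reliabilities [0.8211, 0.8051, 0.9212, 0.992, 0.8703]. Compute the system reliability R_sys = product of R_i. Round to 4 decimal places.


Components: [0.8211, 0.8051, 0.9212, 0.992, 0.8703]
After component 1 (R=0.8211): product = 0.8211
After component 2 (R=0.8051): product = 0.6611
After component 3 (R=0.9212): product = 0.609
After component 4 (R=0.992): product = 0.6041
After component 5 (R=0.8703): product = 0.5258
R_sys = 0.5258

0.5258


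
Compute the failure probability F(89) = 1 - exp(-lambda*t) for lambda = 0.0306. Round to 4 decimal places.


lambda = 0.0306, t = 89
lambda * t = 2.7234
exp(-2.7234) = 0.0657
F(t) = 1 - 0.0657
F(t) = 0.9343

0.9343


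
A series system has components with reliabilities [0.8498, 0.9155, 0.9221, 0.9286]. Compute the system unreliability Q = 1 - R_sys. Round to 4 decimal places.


Components: [0.8498, 0.9155, 0.9221, 0.9286]
After component 1: product = 0.8498
After component 2: product = 0.778
After component 3: product = 0.7174
After component 4: product = 0.6662
R_sys = 0.6662
Q = 1 - 0.6662 = 0.3338

0.3338


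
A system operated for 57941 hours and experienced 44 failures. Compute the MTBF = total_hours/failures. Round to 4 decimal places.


total_hours = 57941
failures = 44
MTBF = 57941 / 44
MTBF = 1316.8409

1316.8409


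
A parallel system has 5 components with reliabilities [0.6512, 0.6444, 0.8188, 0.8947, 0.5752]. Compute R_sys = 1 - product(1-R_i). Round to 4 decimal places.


Components: [0.6512, 0.6444, 0.8188, 0.8947, 0.5752]
(1 - 0.6512) = 0.3488, running product = 0.3488
(1 - 0.6444) = 0.3556, running product = 0.124
(1 - 0.8188) = 0.1812, running product = 0.0225
(1 - 0.8947) = 0.1053, running product = 0.0024
(1 - 0.5752) = 0.4248, running product = 0.001
Product of (1-R_i) = 0.001
R_sys = 1 - 0.001 = 0.999

0.999


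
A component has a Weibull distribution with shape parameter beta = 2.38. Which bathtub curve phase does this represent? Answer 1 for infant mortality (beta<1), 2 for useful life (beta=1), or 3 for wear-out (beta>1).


beta = 2.38
Compare beta to 1:
beta < 1 => infant mortality (phase 1)
beta = 1 => useful life (phase 2)
beta > 1 => wear-out (phase 3)
Since beta = 2.38, this is wear-out (increasing failure rate)
Phase = 3

3


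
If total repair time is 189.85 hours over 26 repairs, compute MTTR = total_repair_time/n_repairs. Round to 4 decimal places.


total_repair_time = 189.85
n_repairs = 26
MTTR = 189.85 / 26
MTTR = 7.3019

7.3019


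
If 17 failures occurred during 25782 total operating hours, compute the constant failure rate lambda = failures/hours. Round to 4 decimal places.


failures = 17
total_hours = 25782
lambda = 17 / 25782
lambda = 0.0007

0.0007


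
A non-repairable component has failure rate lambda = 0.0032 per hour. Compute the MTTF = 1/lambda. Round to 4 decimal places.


lambda = 0.0032
MTTF = 1 / 0.0032
MTTF = 312.5

312.5


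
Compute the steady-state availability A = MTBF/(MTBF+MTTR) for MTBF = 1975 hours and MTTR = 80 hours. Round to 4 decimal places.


MTBF = 1975
MTTR = 80
MTBF + MTTR = 2055
A = 1975 / 2055
A = 0.9611

0.9611


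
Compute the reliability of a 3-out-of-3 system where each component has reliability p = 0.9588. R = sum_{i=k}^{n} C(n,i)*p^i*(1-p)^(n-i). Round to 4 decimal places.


k = 3, n = 3, p = 0.9588
i=3: C(3,3)=1 * 0.9588^3 * 0.0412^0 = 0.8814
R = sum of terms = 0.8814

0.8814


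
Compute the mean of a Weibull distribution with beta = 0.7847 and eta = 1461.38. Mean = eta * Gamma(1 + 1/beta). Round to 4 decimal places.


beta = 0.7847, eta = 1461.38
1/beta = 1.2744
1 + 1/beta = 2.2744
Gamma(2.2744) = 1.1491
Mean = 1461.38 * 1.1491
Mean = 1679.2916

1679.2916


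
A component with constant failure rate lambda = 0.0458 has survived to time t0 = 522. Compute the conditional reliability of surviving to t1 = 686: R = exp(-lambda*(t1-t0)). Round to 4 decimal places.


lambda = 0.0458
t0 = 522, t1 = 686
t1 - t0 = 164
lambda * (t1-t0) = 0.0458 * 164 = 7.5112
R = exp(-7.5112)
R = 0.0005

0.0005


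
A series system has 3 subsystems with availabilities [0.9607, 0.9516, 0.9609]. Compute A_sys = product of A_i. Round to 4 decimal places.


Subsystems: [0.9607, 0.9516, 0.9609]
After subsystem 1 (A=0.9607): product = 0.9607
After subsystem 2 (A=0.9516): product = 0.9142
After subsystem 3 (A=0.9609): product = 0.8785
A_sys = 0.8785

0.8785


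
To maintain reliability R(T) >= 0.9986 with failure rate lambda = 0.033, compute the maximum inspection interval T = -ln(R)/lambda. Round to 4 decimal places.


R_target = 0.9986
lambda = 0.033
-ln(0.9986) = 0.0014
T = 0.0014 / 0.033
T = 0.0425

0.0425


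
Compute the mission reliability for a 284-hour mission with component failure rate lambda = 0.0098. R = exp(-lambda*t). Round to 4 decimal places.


lambda = 0.0098
mission_time = 284
lambda * t = 0.0098 * 284 = 2.7832
R = exp(-2.7832)
R = 0.0618

0.0618


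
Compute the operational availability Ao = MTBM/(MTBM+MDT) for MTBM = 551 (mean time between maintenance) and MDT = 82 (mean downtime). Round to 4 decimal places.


MTBM = 551
MDT = 82
MTBM + MDT = 633
Ao = 551 / 633
Ao = 0.8705

0.8705


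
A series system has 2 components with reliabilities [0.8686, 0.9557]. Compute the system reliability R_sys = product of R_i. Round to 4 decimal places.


Components: [0.8686, 0.9557]
After component 1 (R=0.8686): product = 0.8686
After component 2 (R=0.9557): product = 0.8301
R_sys = 0.8301

0.8301


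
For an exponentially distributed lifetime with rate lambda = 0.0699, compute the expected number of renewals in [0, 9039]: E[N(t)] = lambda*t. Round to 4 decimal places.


lambda = 0.0699
t = 9039
E[N(t)] = lambda * t
E[N(t)] = 0.0699 * 9039
E[N(t)] = 631.8261

631.8261


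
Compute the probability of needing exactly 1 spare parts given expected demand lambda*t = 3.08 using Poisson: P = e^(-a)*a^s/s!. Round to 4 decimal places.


a = 3.08, s = 1
e^(-a) = e^(-3.08) = 0.046
a^s = 3.08^1 = 3.08
s! = 1
P = 0.046 * 3.08 / 1
P = 0.1416

0.1416


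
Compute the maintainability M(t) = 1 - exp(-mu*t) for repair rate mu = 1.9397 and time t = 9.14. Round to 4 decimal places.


mu = 1.9397, t = 9.14
mu * t = 1.9397 * 9.14 = 17.7289
exp(-17.7289) = 0.0
M(t) = 1 - 0.0
M(t) = 1.0

1.0


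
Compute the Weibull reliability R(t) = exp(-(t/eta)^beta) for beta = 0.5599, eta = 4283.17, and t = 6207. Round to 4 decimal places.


beta = 0.5599, eta = 4283.17, t = 6207
t/eta = 6207 / 4283.17 = 1.4492
(t/eta)^beta = 1.4492^0.5599 = 1.2309
R(t) = exp(-1.2309)
R(t) = 0.292

0.292


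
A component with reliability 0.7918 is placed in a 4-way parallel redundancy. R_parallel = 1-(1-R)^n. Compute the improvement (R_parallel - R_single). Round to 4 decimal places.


R_single = 0.7918, n = 4
1 - R_single = 0.2082
(1 - R_single)^n = 0.2082^4 = 0.0019
R_parallel = 1 - 0.0019 = 0.9981
Improvement = 0.9981 - 0.7918
Improvement = 0.2063

0.2063


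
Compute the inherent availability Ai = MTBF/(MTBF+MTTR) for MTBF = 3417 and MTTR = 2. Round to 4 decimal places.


MTBF = 3417
MTTR = 2
MTBF + MTTR = 3419
Ai = 3417 / 3419
Ai = 0.9994

0.9994


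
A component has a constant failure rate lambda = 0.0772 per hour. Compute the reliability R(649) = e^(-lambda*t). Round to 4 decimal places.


lambda = 0.0772
t = 649
lambda * t = 50.1028
R(t) = e^(-50.1028)
R(t) = 0.0

0.0


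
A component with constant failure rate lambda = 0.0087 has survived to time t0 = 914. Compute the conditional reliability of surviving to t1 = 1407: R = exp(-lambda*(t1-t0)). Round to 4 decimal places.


lambda = 0.0087
t0 = 914, t1 = 1407
t1 - t0 = 493
lambda * (t1-t0) = 0.0087 * 493 = 4.2891
R = exp(-4.2891)
R = 0.0137

0.0137


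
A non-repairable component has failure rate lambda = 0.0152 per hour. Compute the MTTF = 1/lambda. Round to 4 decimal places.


lambda = 0.0152
MTTF = 1 / 0.0152
MTTF = 65.7895

65.7895


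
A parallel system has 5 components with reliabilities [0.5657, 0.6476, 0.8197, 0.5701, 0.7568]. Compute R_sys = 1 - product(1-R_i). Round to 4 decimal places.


Components: [0.5657, 0.6476, 0.8197, 0.5701, 0.7568]
(1 - 0.5657) = 0.4343, running product = 0.4343
(1 - 0.6476) = 0.3524, running product = 0.153
(1 - 0.8197) = 0.1803, running product = 0.0276
(1 - 0.5701) = 0.4299, running product = 0.0119
(1 - 0.7568) = 0.2432, running product = 0.0029
Product of (1-R_i) = 0.0029
R_sys = 1 - 0.0029 = 0.9971

0.9971


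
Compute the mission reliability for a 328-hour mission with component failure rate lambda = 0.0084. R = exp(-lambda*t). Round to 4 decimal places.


lambda = 0.0084
mission_time = 328
lambda * t = 0.0084 * 328 = 2.7552
R = exp(-2.7552)
R = 0.0636

0.0636


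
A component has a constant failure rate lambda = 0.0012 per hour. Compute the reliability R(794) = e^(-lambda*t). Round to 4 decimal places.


lambda = 0.0012
t = 794
lambda * t = 0.9528
R(t) = e^(-0.9528)
R(t) = 0.3857

0.3857


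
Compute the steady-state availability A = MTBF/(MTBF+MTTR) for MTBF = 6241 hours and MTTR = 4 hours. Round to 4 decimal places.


MTBF = 6241
MTTR = 4
MTBF + MTTR = 6245
A = 6241 / 6245
A = 0.9994

0.9994


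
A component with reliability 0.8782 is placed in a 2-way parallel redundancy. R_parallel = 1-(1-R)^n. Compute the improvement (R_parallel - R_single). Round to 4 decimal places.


R_single = 0.8782, n = 2
1 - R_single = 0.1218
(1 - R_single)^n = 0.1218^2 = 0.0148
R_parallel = 1 - 0.0148 = 0.9852
Improvement = 0.9852 - 0.8782
Improvement = 0.107

0.107


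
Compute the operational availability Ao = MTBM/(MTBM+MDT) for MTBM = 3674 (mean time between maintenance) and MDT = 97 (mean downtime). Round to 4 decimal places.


MTBM = 3674
MDT = 97
MTBM + MDT = 3771
Ao = 3674 / 3771
Ao = 0.9743

0.9743


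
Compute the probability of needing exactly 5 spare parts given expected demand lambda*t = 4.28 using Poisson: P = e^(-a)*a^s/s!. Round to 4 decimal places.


a = 4.28, s = 5
e^(-a) = e^(-4.28) = 0.0138
a^s = 4.28^5 = 1436.213
s! = 120
P = 0.0138 * 1436.213 / 120
P = 0.1657

0.1657


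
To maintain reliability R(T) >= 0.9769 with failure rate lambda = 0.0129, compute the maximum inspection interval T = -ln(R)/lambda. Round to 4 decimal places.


R_target = 0.9769
lambda = 0.0129
-ln(0.9769) = 0.0234
T = 0.0234 / 0.0129
T = 1.8117

1.8117


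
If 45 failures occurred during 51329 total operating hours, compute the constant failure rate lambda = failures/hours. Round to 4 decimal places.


failures = 45
total_hours = 51329
lambda = 45 / 51329
lambda = 0.0009

0.0009


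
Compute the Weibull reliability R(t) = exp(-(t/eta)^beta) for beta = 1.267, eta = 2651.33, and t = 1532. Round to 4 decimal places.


beta = 1.267, eta = 2651.33, t = 1532
t/eta = 1532 / 2651.33 = 0.5778
(t/eta)^beta = 0.5778^1.267 = 0.4991
R(t) = exp(-0.4991)
R(t) = 0.6071

0.6071


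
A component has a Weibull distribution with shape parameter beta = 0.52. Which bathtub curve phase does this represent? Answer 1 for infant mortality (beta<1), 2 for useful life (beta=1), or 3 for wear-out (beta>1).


beta = 0.52
Compare beta to 1:
beta < 1 => infant mortality (phase 1)
beta = 1 => useful life (phase 2)
beta > 1 => wear-out (phase 3)
Since beta = 0.52, this is infant mortality (decreasing failure rate)
Phase = 1

1
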